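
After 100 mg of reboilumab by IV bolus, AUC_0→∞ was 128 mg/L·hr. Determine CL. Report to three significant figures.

CL = Dose_iv / AUC_0→∞
   = 100 / 128 = 0.78125 L/hr

CL = 0.781 L/hr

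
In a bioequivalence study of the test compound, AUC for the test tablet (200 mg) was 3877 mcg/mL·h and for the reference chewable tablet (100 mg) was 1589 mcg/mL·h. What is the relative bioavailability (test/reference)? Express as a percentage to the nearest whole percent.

F_rel = 122%

F_rel = (AUC_test/D_test) / (AUC_ref/D_ref)
      = (3877/200) / (1589/100)
      = 19.385 / 15.89 = 1.2199 = 121.99%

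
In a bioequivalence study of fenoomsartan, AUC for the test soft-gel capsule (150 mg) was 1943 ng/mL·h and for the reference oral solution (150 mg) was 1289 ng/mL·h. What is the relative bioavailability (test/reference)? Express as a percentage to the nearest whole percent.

F_rel = (AUC_test/D_test) / (AUC_ref/D_ref)
      = (1943/150) / (1289/150)
      = 12.9533 / 8.59333 = 1.5074 = 150.74%

F_rel = 151%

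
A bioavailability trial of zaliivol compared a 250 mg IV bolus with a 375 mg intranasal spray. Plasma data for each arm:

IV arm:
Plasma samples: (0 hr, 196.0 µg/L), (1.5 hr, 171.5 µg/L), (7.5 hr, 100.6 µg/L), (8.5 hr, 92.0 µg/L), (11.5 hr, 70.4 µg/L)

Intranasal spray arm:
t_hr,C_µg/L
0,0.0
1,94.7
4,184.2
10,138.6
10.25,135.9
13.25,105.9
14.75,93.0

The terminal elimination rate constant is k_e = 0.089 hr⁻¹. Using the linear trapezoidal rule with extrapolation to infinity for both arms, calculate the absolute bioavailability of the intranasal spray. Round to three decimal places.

Trapezoidal AUC_0→11.5 (IV):
  [0→1.5]: (196.0+171.5)/2 × 1.5 = 275.625
  [1.5→7.5]: (171.5+100.6)/2 × 6 = 816.3
  [7.5→8.5]: (100.6+92.0)/2 × 1 = 96.3
  [8.5→11.5]: (92.0+70.4)/2 × 3 = 243.6
  Sum = 1431.825 µg/L·hr
IV tail: 70.4/0.089 = 791.011; AUC_iv,0→∞ = 1431.825 + 791.011 = 2222.836 µg/L·hr
Trapezoidal AUC_0→14.75 (intranasal spray):
  [0→1]: (0.0+94.7)/2 × 1 = 47.35
  [1→4]: (94.7+184.2)/2 × 3 = 418.35
  [4→10]: (184.2+138.6)/2 × 6 = 968.4
  [10→10.25]: (138.6+135.9)/2 × 0.25 = 34.3125
  [10.25→13.25]: (135.9+105.9)/2 × 3 = 362.7
  [13.25→14.75]: (105.9+93.0)/2 × 1.5 = 149.175
  Sum = 1980.2875 µg/L·hr
intranasal spray tail: 93.0/0.089 = 1044.944; AUC_ev,0→∞ = 1980.2875 + 1044.944 = 3025.2315 µg/L·hr
F = (AUC_ev/D_ev)/(AUC_iv/D_iv) = (3025.2315/375)/(2222.836/250) = 8.067284/8.891344 = 0.9073

F = 0.907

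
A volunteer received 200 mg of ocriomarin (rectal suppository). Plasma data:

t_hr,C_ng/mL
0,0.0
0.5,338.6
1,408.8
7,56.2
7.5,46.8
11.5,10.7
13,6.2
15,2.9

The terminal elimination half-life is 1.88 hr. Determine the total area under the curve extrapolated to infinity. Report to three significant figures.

Trapezoidal AUC_0→15:
  [0→0.5]: (0.0+338.6)/2 × 0.5 = 84.65
  [0.5→1]: (338.6+408.8)/2 × 0.5 = 186.85
  [1→7]: (408.8+56.2)/2 × 6 = 1395.0
  [7→7.5]: (56.2+46.8)/2 × 0.5 = 25.75
  [7.5→11.5]: (46.8+10.7)/2 × 4 = 115.0
  [11.5→13]: (10.7+6.2)/2 × 1.5 = 12.675
  [13→15]: (6.2+2.9)/2 × 2 = 9.1
  Sum = 1829.025 ng/mL·hr
k_e = ln2 / t½ = 0.693147 / 1.88 = 0.3687 hr^-1
Extrapolated tail: C_last / k_e = 2.9 / 0.3687 = 7.865
AUC_0→∞ = 1829.025 + 7.865 = 1836.89 ng/mL·hr

AUC = 1840 ng/mL·hr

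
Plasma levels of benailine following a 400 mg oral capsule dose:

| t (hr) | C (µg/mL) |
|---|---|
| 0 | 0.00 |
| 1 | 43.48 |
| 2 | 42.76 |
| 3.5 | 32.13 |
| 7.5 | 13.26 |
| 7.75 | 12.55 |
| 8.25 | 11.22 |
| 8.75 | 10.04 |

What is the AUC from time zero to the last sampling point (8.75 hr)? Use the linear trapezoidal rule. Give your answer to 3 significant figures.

Trapezoidal AUC_0→8.75:
  [0→1]: (0.00+43.48)/2 × 1 = 21.74
  [1→2]: (43.48+42.76)/2 × 1 = 43.12
  [2→3.5]: (42.76+32.13)/2 × 1.5 = 56.1675
  [3.5→7.5]: (32.13+13.26)/2 × 4 = 90.78
  [7.5→7.75]: (13.26+12.55)/2 × 0.25 = 3.22625
  [7.75→8.25]: (12.55+11.22)/2 × 0.5 = 5.9425
  [8.25→8.75]: (11.22+10.04)/2 × 0.5 = 5.315
  Sum = 226.29125 µg/mL·hr

AUC = 226 µg/mL·hr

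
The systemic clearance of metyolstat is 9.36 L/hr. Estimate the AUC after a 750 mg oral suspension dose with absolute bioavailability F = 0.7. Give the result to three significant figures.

AUC_0→∞ = F × Dose / CL
        = 0.7 × 750 / 9.36 = 56.0897 mg/L·hr

AUC = 56.1 mg/L·hr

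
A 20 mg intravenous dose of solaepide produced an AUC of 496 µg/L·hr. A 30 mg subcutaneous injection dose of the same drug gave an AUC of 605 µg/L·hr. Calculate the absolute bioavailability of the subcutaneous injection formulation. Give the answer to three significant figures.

F = (AUC_ev / D_ev) / (AUC_iv / D_iv)
  = (605/30) / (496/20)
  = 20.1667 / 24.8 = 0.8132

F = 0.813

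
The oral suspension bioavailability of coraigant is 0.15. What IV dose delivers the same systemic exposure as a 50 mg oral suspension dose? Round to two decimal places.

D_iv = 7.50 mg

Systemic exposure from an extravascular dose = F × D_ev, so the equivalent IV dose is F × D_ev.
D_iv = F × D_ev = 0.15 × 50 = 7.5 mg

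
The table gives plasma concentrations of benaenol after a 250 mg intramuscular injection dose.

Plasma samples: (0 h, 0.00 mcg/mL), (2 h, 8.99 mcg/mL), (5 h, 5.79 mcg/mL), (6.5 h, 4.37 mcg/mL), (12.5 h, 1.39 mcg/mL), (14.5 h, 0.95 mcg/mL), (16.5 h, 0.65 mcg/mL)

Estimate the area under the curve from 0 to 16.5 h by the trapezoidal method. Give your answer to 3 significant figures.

Trapezoidal AUC_0→16.5:
  [0→2]: (0.00+8.99)/2 × 2 = 8.99
  [2→5]: (8.99+5.79)/2 × 3 = 22.17
  [5→6.5]: (5.79+4.37)/2 × 1.5 = 7.62
  [6.5→12.5]: (4.37+1.39)/2 × 6 = 17.28
  [12.5→14.5]: (1.39+0.95)/2 × 2 = 2.34
  [14.5→16.5]: (0.95+0.65)/2 × 2 = 1.6
  Sum = 60.0 mcg/mL·h

AUC = 60.0 mcg/mL·h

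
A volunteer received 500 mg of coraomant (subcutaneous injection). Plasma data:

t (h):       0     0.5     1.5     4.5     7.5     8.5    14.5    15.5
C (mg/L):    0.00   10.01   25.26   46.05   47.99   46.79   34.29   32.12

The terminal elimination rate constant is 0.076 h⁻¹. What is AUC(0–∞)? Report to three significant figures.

AUC = 1010 mg/L·h

Trapezoidal AUC_0→15.5:
  [0→0.5]: (0.00+10.01)/2 × 0.5 = 2.5025
  [0.5→1.5]: (10.01+25.26)/2 × 1 = 17.635
  [1.5→4.5]: (25.26+46.05)/2 × 3 = 106.965
  [4.5→7.5]: (46.05+47.99)/2 × 3 = 141.06
  [7.5→8.5]: (47.99+46.79)/2 × 1 = 47.39
  [8.5→14.5]: (46.79+34.29)/2 × 6 = 243.24
  [14.5→15.5]: (34.29+32.12)/2 × 1 = 33.205
  Sum = 591.9975 mg/L·h
Extrapolated tail: C_last / k_e = 32.12 / 0.076 = 422.632
AUC_0→∞ = 591.9975 + 422.632 = 1014.6295 mg/L·h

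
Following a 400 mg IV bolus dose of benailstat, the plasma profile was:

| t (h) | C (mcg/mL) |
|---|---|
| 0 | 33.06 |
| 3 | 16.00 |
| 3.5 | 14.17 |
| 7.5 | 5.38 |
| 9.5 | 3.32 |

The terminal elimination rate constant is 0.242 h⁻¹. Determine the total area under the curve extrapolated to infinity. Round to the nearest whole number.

AUC = 143 mcg/mL·h

Trapezoidal AUC_0→9.5:
  [0→3]: (33.06+16.00)/2 × 3 = 73.59
  [3→3.5]: (16.00+14.17)/2 × 0.5 = 7.5425
  [3.5→7.5]: (14.17+5.38)/2 × 4 = 39.1
  [7.5→9.5]: (5.38+3.32)/2 × 2 = 8.7
  Sum = 128.9325 mcg/mL·h
Extrapolated tail: C_last / k_e = 3.32 / 0.242 = 13.719
AUC_0→∞ = 128.9325 + 13.719 = 142.6515 mcg/mL·h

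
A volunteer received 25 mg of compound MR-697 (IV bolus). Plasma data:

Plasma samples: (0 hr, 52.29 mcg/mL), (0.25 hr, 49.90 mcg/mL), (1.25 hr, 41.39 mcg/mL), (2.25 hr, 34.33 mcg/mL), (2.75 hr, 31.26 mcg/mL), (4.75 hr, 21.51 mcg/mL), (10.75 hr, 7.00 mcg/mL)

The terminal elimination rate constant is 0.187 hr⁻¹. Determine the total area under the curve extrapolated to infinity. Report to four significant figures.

AUC = 288.4 mcg/mL·hr

Trapezoidal AUC_0→10.75:
  [0→0.25]: (52.29+49.90)/2 × 0.25 = 12.77375
  [0.25→1.25]: (49.90+41.39)/2 × 1 = 45.645
  [1.25→2.25]: (41.39+34.33)/2 × 1 = 37.86
  [2.25→2.75]: (34.33+31.26)/2 × 0.5 = 16.3975
  [2.75→4.75]: (31.26+21.51)/2 × 2 = 52.77
  [4.75→10.75]: (21.51+7.00)/2 × 6 = 85.53
  Sum = 250.97625 mcg/mL·hr
Extrapolated tail: C_last / k_e = 7.00 / 0.187 = 37.433
AUC_0→∞ = 250.97625 + 37.433 = 288.40925 mcg/mL·hr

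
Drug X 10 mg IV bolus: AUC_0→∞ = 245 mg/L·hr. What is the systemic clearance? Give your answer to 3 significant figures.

CL = 0.0408 L/hr

CL = Dose_iv / AUC_0→∞
   = 10 / 245 = 0.0408163 L/hr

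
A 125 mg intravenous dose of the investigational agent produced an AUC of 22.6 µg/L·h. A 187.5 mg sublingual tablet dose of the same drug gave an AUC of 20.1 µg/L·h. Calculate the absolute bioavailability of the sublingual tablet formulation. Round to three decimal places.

F = 0.593

F = (AUC_ev / D_ev) / (AUC_iv / D_iv)
  = (20.1/187.5) / (22.6/125)
  = 0.1072 / 0.1808 = 0.5929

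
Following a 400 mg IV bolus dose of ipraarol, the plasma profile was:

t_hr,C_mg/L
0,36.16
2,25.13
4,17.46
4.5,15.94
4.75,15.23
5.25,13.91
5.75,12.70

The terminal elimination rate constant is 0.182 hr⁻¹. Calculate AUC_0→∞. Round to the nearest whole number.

AUC = 200 mg/L·hr

Trapezoidal AUC_0→5.75:
  [0→2]: (36.16+25.13)/2 × 2 = 61.29
  [2→4]: (25.13+17.46)/2 × 2 = 42.59
  [4→4.5]: (17.46+15.94)/2 × 0.5 = 8.35
  [4.5→4.75]: (15.94+15.23)/2 × 0.25 = 3.89625
  [4.75→5.25]: (15.23+13.91)/2 × 0.5 = 7.285
  [5.25→5.75]: (13.91+12.70)/2 × 0.5 = 6.6525
  Sum = 130.06375 mg/L·hr
Extrapolated tail: C_last / k_e = 12.70 / 0.182 = 69.780
AUC_0→∞ = 130.06375 + 69.780 = 199.84375 mg/L·hr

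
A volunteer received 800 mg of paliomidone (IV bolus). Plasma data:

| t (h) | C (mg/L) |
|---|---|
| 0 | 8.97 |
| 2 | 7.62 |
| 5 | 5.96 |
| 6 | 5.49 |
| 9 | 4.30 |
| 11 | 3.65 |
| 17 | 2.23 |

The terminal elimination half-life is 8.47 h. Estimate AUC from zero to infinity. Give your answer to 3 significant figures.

AUC = 110 mg/L·h

Trapezoidal AUC_0→17:
  [0→2]: (8.97+7.62)/2 × 2 = 16.59
  [2→5]: (7.62+5.96)/2 × 3 = 20.37
  [5→6]: (5.96+5.49)/2 × 1 = 5.725
  [6→9]: (5.49+4.30)/2 × 3 = 14.685
  [9→11]: (4.30+3.65)/2 × 2 = 7.95
  [11→17]: (3.65+2.23)/2 × 6 = 17.64
  Sum = 82.96 mg/L·h
k_e = ln2 / t½ = 0.693147 / 8.47 = 0.0818 h^-1
Extrapolated tail: C_last / k_e = 2.23 / 0.0818 = 27.262
AUC_0→∞ = 82.96 + 27.262 = 110.222 mg/L·h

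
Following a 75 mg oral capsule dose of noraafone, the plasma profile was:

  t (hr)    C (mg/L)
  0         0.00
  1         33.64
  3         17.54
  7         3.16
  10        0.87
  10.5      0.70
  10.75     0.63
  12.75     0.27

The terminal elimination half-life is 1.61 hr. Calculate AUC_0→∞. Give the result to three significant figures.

AUC = 118 mg/L·hr

Trapezoidal AUC_0→12.75:
  [0→1]: (0.00+33.64)/2 × 1 = 16.82
  [1→3]: (33.64+17.54)/2 × 2 = 51.18
  [3→7]: (17.54+3.16)/2 × 4 = 41.4
  [7→10]: (3.16+0.87)/2 × 3 = 6.045
  [10→10.5]: (0.87+0.70)/2 × 0.5 = 0.3925
  [10.5→10.75]: (0.70+0.63)/2 × 0.25 = 0.16625
  [10.75→12.75]: (0.63+0.27)/2 × 2 = 0.9
  Sum = 116.90375 mg/L·hr
k_e = ln2 / t½ = 0.693147 / 1.61 = 0.4305 hr^-1
Extrapolated tail: C_last / k_e = 0.27 / 0.4305 = 0.627
AUC_0→∞ = 116.90375 + 0.627 = 117.53075 mg/L·hr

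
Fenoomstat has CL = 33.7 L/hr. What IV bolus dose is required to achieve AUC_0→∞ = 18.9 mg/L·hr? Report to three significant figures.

Dose = 637 mg

Dose_iv = CL × AUC_0→∞
     = 33.7 × 18.9 = 636.93 mg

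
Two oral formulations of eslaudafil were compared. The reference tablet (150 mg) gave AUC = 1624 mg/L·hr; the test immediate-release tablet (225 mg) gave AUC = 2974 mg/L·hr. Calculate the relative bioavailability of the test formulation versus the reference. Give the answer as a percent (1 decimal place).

F_rel = 122.1%

F_rel = (AUC_test/D_test) / (AUC_ref/D_ref)
      = (2974/225) / (1624/150)
      = 13.2178 / 10.8267 = 1.2209 = 122.09%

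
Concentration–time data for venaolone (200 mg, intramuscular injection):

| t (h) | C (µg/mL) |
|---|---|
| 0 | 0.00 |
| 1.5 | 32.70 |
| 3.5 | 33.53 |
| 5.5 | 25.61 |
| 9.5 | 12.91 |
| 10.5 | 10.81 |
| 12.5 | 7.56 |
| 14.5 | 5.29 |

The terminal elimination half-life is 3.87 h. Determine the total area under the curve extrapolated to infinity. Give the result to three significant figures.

AUC = 300 µg/mL·h

Trapezoidal AUC_0→14.5:
  [0→1.5]: (0.00+32.70)/2 × 1.5 = 24.525
  [1.5→3.5]: (32.70+33.53)/2 × 2 = 66.23
  [3.5→5.5]: (33.53+25.61)/2 × 2 = 59.14
  [5.5→9.5]: (25.61+12.91)/2 × 4 = 77.04
  [9.5→10.5]: (12.91+10.81)/2 × 1 = 11.86
  [10.5→12.5]: (10.81+7.56)/2 × 2 = 18.37
  [12.5→14.5]: (7.56+5.29)/2 × 2 = 12.85
  Sum = 270.015 µg/mL·h
k_e = ln2 / t½ = 0.693147 / 3.87 = 0.1791 h^-1
Extrapolated tail: C_last / k_e = 5.29 / 0.1791 = 29.537
AUC_0→∞ = 270.015 + 29.537 = 299.552 µg/mL·h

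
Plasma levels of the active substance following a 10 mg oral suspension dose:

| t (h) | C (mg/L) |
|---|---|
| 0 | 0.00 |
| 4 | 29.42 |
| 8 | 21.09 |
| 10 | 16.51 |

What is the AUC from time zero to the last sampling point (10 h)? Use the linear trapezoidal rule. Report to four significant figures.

AUC = 197.5 mg/L·h

Trapezoidal AUC_0→10:
  [0→4]: (0.00+29.42)/2 × 4 = 58.84
  [4→8]: (29.42+21.09)/2 × 4 = 101.02
  [8→10]: (21.09+16.51)/2 × 2 = 37.6
  Sum = 197.46 mg/L·h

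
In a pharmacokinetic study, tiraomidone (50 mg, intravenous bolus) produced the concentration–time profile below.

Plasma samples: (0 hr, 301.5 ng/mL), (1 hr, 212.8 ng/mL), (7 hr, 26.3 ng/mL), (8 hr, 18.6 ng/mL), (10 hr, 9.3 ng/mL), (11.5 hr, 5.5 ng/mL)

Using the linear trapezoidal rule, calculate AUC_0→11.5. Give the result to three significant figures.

AUC = 1040 ng/mL·hr

Trapezoidal AUC_0→11.5:
  [0→1]: (301.5+212.8)/2 × 1 = 257.15
  [1→7]: (212.8+26.3)/2 × 6 = 717.3
  [7→8]: (26.3+18.6)/2 × 1 = 22.45
  [8→10]: (18.6+9.3)/2 × 2 = 27.9
  [10→11.5]: (9.3+5.5)/2 × 1.5 = 11.1
  Sum = 1035.9 ng/mL·hr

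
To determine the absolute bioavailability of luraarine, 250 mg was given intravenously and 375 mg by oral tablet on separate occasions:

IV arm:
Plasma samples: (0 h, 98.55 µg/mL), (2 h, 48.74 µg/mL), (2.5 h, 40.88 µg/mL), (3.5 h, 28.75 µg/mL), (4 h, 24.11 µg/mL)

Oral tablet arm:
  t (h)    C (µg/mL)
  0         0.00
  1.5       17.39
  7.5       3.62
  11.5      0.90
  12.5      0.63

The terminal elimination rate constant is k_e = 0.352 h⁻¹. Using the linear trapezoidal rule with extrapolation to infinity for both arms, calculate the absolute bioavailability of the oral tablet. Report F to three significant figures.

F = 0.204

Trapezoidal AUC_0→4 (IV):
  [0→2]: (98.55+48.74)/2 × 2 = 147.29
  [2→2.5]: (48.74+40.88)/2 × 0.5 = 22.405
  [2.5→3.5]: (40.88+28.75)/2 × 1 = 34.815
  [3.5→4]: (28.75+24.11)/2 × 0.5 = 13.215
  Sum = 217.725 µg/mL·h
IV tail: 24.11/0.352 = 68.494; AUC_iv,0→∞ = 217.725 + 68.494 = 286.219 µg/mL·h
Trapezoidal AUC_0→12.5 (oral tablet):
  [0→1.5]: (0.00+17.39)/2 × 1.5 = 13.0425
  [1.5→7.5]: (17.39+3.62)/2 × 6 = 63.03
  [7.5→11.5]: (3.62+0.90)/2 × 4 = 9.04
  [11.5→12.5]: (0.90+0.63)/2 × 1 = 0.765
  Sum = 85.8775 µg/mL·h
oral tablet tail: 0.63/0.352 = 1.790; AUC_ev,0→∞ = 85.8775 + 1.790 = 87.6675 µg/mL·h
F = (AUC_ev/D_ev)/(AUC_iv/D_iv) = (87.6675/375)/(286.219/250) = 0.23378/1.144876 = 0.2042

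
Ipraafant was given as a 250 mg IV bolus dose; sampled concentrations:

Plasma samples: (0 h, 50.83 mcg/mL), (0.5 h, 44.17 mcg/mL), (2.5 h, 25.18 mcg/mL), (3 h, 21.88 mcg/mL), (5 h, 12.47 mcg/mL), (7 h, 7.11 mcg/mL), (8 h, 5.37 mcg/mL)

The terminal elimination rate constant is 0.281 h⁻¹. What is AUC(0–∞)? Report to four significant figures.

Trapezoidal AUC_0→8:
  [0→0.5]: (50.83+44.17)/2 × 0.5 = 23.75
  [0.5→2.5]: (44.17+25.18)/2 × 2 = 69.35
  [2.5→3]: (25.18+21.88)/2 × 0.5 = 11.765
  [3→5]: (21.88+12.47)/2 × 2 = 34.35
  [5→7]: (12.47+7.11)/2 × 2 = 19.58
  [7→8]: (7.11+5.37)/2 × 1 = 6.24
  Sum = 165.035 mcg/mL·h
Extrapolated tail: C_last / k_e = 5.37 / 0.281 = 19.110
AUC_0→∞ = 165.035 + 19.110 = 184.145 mcg/mL·h

AUC = 184.1 mcg/mL·h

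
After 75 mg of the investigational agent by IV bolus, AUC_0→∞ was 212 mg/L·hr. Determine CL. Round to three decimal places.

CL = 0.354 L/hr

CL = Dose_iv / AUC_0→∞
   = 75 / 212 = 0.353774 L/hr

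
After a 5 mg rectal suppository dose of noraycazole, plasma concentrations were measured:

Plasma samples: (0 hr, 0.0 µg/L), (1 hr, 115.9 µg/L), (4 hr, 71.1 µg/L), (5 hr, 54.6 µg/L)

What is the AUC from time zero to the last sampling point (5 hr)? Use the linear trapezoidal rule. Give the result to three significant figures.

AUC = 401 µg/L·hr

Trapezoidal AUC_0→5:
  [0→1]: (0.0+115.9)/2 × 1 = 57.95
  [1→4]: (115.9+71.1)/2 × 3 = 280.5
  [4→5]: (71.1+54.6)/2 × 1 = 62.85
  Sum = 401.3 µg/L·hr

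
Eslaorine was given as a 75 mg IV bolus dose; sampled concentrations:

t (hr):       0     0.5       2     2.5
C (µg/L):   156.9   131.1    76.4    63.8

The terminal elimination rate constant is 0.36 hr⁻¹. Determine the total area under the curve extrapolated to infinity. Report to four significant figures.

Trapezoidal AUC_0→2.5:
  [0→0.5]: (156.9+131.1)/2 × 0.5 = 72.0
  [0.5→2]: (131.1+76.4)/2 × 1.5 = 155.625
  [2→2.5]: (76.4+63.8)/2 × 0.5 = 35.05
  Sum = 262.675 µg/L·hr
Extrapolated tail: C_last / k_e = 63.8 / 0.36 = 177.222
AUC_0→∞ = 262.675 + 177.222 = 439.897 µg/L·hr

AUC = 439.9 µg/L·hr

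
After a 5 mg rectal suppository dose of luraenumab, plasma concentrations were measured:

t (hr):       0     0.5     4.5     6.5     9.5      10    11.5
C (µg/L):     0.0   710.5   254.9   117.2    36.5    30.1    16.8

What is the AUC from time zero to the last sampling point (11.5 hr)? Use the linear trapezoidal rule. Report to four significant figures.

Trapezoidal AUC_0→11.5:
  [0→0.5]: (0.0+710.5)/2 × 0.5 = 177.625
  [0.5→4.5]: (710.5+254.9)/2 × 4 = 1930.8
  [4.5→6.5]: (254.9+117.2)/2 × 2 = 372.1
  [6.5→9.5]: (117.2+36.5)/2 × 3 = 230.55
  [9.5→10]: (36.5+30.1)/2 × 0.5 = 16.65
  [10→11.5]: (30.1+16.8)/2 × 1.5 = 35.175
  Sum = 2762.9 µg/L·hr

AUC = 2763 µg/L·hr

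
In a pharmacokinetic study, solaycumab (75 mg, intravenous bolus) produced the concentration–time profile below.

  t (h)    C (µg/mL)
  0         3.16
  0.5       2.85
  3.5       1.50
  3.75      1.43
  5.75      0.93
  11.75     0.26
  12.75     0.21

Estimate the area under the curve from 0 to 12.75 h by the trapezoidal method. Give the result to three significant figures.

AUC = 14.6 µg/mL·h

Trapezoidal AUC_0→12.75:
  [0→0.5]: (3.16+2.85)/2 × 0.5 = 1.5025
  [0.5→3.5]: (2.85+1.50)/2 × 3 = 6.525
  [3.5→3.75]: (1.50+1.43)/2 × 0.25 = 0.36625
  [3.75→5.75]: (1.43+0.93)/2 × 2 = 2.36
  [5.75→11.75]: (0.93+0.26)/2 × 6 = 3.57
  [11.75→12.75]: (0.26+0.21)/2 × 1 = 0.235
  Sum = 14.55875 µg/mL·h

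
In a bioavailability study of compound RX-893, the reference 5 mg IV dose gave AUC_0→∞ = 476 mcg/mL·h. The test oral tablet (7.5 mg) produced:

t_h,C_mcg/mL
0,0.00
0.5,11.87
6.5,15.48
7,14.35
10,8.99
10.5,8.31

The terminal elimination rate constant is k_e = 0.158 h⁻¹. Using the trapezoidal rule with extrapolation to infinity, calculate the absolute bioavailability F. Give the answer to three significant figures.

Trapezoidal AUC_0→10.5 (oral tablet):
  [0→0.5]: (0.00+11.87)/2 × 0.5 = 2.9675
  [0.5→6.5]: (11.87+15.48)/2 × 6 = 82.05
  [6.5→7]: (15.48+14.35)/2 × 0.5 = 7.4575
  [7→10]: (14.35+8.99)/2 × 3 = 35.01
  [10→10.5]: (8.99+8.31)/2 × 0.5 = 4.325
  Sum = 131.81 mcg/mL·h
Tail: C_last/k_e = 8.31/0.158 = 52.595
AUC_0→∞ (oral tablet) = 131.81 + 52.595 = 184.405 mcg/mL·h
F = (AUC_ev/D_ev)/(AUC_iv/D_iv) = (184.405/7.5)/(476/5) = 24.5873/95.2 = 0.2583

F = 0.258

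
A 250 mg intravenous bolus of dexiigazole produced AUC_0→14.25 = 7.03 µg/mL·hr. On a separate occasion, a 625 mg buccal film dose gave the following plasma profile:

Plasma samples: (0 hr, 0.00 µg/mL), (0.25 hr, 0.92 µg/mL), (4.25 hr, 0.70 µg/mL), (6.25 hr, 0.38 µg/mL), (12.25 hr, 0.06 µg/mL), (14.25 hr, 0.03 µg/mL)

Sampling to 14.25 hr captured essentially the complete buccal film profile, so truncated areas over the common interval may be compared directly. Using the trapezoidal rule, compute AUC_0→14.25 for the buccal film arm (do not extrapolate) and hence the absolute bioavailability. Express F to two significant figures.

F = 0.33

Trapezoidal AUC_0→14.25 (buccal film):
  [0→0.25]: (0.00+0.92)/2 × 0.25 = 0.115
  [0.25→4.25]: (0.92+0.70)/2 × 4 = 3.24
  [4.25→6.25]: (0.70+0.38)/2 × 2 = 1.08
  [6.25→12.25]: (0.38+0.06)/2 × 6 = 1.32
  [12.25→14.25]: (0.06+0.03)/2 × 2 = 0.09
  Sum = 5.845 µg/mL·hr
F = (AUC_ev/D_ev)/(AUC_iv/D_iv) = (5.845/625)/(7.03/250) = 0.009352/0.02812 = 0.3326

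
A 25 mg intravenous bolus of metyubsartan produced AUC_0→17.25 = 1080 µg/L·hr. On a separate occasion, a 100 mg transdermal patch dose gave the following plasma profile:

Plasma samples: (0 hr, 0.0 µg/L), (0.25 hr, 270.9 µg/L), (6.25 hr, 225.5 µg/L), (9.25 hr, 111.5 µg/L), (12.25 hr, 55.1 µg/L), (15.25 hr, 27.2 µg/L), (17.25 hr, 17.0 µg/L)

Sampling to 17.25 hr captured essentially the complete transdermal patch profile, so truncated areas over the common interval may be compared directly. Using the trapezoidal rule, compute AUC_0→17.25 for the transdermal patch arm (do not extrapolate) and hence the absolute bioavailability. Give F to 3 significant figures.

F = 0.566

Trapezoidal AUC_0→17.25 (transdermal patch):
  [0→0.25]: (0.0+270.9)/2 × 0.25 = 33.8625
  [0.25→6.25]: (270.9+225.5)/2 × 6 = 1489.2
  [6.25→9.25]: (225.5+111.5)/2 × 3 = 505.5
  [9.25→12.25]: (111.5+55.1)/2 × 3 = 249.9
  [12.25→15.25]: (55.1+27.2)/2 × 3 = 123.45
  [15.25→17.25]: (27.2+17.0)/2 × 2 = 44.2
  Sum = 2446.1125 µg/L·hr
F = (AUC_ev/D_ev)/(AUC_iv/D_iv) = (2446.1125/100)/(1080/25) = 24.461125/43.2 = 0.5662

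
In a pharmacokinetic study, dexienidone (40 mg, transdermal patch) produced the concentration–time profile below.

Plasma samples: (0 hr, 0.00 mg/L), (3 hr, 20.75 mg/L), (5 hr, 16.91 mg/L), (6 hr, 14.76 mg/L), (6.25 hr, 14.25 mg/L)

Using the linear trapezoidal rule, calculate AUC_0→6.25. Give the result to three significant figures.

Trapezoidal AUC_0→6.25:
  [0→3]: (0.00+20.75)/2 × 3 = 31.125
  [3→5]: (20.75+16.91)/2 × 2 = 37.66
  [5→6]: (16.91+14.76)/2 × 1 = 15.835
  [6→6.25]: (14.76+14.25)/2 × 0.25 = 3.62625
  Sum = 88.24625 mg/L·hr

AUC = 88.2 mg/L·hr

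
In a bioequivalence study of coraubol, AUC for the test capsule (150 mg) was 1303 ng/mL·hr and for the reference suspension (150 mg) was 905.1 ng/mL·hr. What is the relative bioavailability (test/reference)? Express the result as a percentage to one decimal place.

F_rel = (AUC_test/D_test) / (AUC_ref/D_ref)
      = (1303/150) / (905.1/150)
      = 8.68667 / 6.034 = 1.4396 = 143.96%

F_rel = 144.0%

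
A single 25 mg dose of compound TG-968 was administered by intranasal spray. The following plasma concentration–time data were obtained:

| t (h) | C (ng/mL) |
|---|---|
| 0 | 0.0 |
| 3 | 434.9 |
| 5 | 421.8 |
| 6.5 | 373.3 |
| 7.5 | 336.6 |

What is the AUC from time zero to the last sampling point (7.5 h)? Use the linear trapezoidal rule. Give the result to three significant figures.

Trapezoidal AUC_0→7.5:
  [0→3]: (0.0+434.9)/2 × 3 = 652.35
  [3→5]: (434.9+421.8)/2 × 2 = 856.7
  [5→6.5]: (421.8+373.3)/2 × 1.5 = 596.325
  [6.5→7.5]: (373.3+336.6)/2 × 1 = 354.95
  Sum = 2460.325 ng/mL·h

AUC = 2460 ng/mL·h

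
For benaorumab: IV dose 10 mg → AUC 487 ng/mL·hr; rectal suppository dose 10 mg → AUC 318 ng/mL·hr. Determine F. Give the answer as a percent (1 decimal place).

F = 65.3%

F = (AUC_ev / D_ev) / (AUC_iv / D_iv)
  = (318/10) / (487/10)
  = 31.8 / 48.7 = 0.6530
  = 65.30%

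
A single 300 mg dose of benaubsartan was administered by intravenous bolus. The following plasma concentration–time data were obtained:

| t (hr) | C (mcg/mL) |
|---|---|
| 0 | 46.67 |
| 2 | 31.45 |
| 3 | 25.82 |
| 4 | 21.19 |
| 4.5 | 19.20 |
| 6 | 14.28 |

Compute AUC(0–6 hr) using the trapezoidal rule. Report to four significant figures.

Trapezoidal AUC_0→6:
  [0→2]: (46.67+31.45)/2 × 2 = 78.12
  [2→3]: (31.45+25.82)/2 × 1 = 28.635
  [3→4]: (25.82+21.19)/2 × 1 = 23.505
  [4→4.5]: (21.19+19.20)/2 × 0.5 = 10.0975
  [4.5→6]: (19.20+14.28)/2 × 1.5 = 25.11
  Sum = 165.4675 mcg/mL·hr

AUC = 165.5 mcg/mL·hr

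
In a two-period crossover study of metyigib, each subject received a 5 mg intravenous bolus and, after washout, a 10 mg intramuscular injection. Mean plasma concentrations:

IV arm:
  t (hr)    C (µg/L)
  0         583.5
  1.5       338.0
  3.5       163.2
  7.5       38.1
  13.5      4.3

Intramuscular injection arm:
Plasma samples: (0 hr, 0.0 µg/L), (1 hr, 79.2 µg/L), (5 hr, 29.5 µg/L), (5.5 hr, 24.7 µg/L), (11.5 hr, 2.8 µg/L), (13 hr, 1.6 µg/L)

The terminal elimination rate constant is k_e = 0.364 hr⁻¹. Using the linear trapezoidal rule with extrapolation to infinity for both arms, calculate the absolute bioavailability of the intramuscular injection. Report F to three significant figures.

Trapezoidal AUC_0→13.5 (IV):
  [0→1.5]: (583.5+338.0)/2 × 1.5 = 691.125
  [1.5→3.5]: (338.0+163.2)/2 × 2 = 501.2
  [3.5→7.5]: (163.2+38.1)/2 × 4 = 402.6
  [7.5→13.5]: (38.1+4.3)/2 × 6 = 127.2
  Sum = 1722.125 µg/L·hr
IV tail: 4.3/0.364 = 11.813; AUC_iv,0→∞ = 1722.125 + 11.813 = 1733.938 µg/L·hr
Trapezoidal AUC_0→13 (intramuscular injection):
  [0→1]: (0.0+79.2)/2 × 1 = 39.6
  [1→5]: (79.2+29.5)/2 × 4 = 217.4
  [5→5.5]: (29.5+24.7)/2 × 0.5 = 13.55
  [5.5→11.5]: (24.7+2.8)/2 × 6 = 82.5
  [11.5→13]: (2.8+1.6)/2 × 1.5 = 3.3
  Sum = 356.35 µg/L·hr
intramuscular injection tail: 1.6/0.364 = 4.396; AUC_ev,0→∞ = 356.35 + 4.396 = 360.746 µg/L·hr
F = (AUC_ev/D_ev)/(AUC_iv/D_iv) = (360.746/10)/(1733.938/5) = 36.0746/346.7876 = 0.1040

F = 0.104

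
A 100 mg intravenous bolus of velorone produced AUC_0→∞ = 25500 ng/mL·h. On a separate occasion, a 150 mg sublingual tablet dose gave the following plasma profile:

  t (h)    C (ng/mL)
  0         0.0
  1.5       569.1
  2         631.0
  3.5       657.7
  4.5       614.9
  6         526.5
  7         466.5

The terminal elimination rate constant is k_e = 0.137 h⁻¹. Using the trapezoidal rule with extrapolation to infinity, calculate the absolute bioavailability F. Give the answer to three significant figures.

F = 0.185

Trapezoidal AUC_0→7 (sublingual tablet):
  [0→1.5]: (0.0+569.1)/2 × 1.5 = 426.825
  [1.5→2]: (569.1+631.0)/2 × 0.5 = 300.025
  [2→3.5]: (631.0+657.7)/2 × 1.5 = 966.525
  [3.5→4.5]: (657.7+614.9)/2 × 1 = 636.3
  [4.5→6]: (614.9+526.5)/2 × 1.5 = 856.05
  [6→7]: (526.5+466.5)/2 × 1 = 496.5
  Sum = 3682.225 ng/mL·h
Tail: C_last/k_e = 466.5/0.137 = 3405.109
AUC_0→∞ (sublingual tablet) = 3682.225 + 3405.109 = 7087.334 ng/mL·h
F = (AUC_ev/D_ev)/(AUC_iv/D_iv) = (7087.334/150)/(25500/100) = 47.2489/255 = 0.1853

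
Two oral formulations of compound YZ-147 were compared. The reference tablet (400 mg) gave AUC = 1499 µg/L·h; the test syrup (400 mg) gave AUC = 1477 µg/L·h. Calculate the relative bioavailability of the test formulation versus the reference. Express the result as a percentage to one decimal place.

F_rel = (AUC_test/D_test) / (AUC_ref/D_ref)
      = (1477/400) / (1499/400)
      = 3.6925 / 3.7475 = 0.9853 = 98.53%

F_rel = 98.5%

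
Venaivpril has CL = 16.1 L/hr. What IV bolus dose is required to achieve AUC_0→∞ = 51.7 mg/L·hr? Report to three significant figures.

Dose_iv = CL × AUC_0→∞
     = 16.1 × 51.7 = 832.37 mg

Dose = 832 mg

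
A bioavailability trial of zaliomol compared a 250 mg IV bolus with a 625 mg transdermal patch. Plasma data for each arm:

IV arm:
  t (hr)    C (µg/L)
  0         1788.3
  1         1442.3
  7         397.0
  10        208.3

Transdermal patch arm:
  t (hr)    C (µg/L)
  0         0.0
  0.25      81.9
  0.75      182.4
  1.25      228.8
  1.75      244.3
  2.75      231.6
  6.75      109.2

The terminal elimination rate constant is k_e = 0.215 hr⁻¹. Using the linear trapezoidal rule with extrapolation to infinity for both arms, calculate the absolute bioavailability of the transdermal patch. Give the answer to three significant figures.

F = 0.0766

Trapezoidal AUC_0→10 (IV):
  [0→1]: (1788.3+1442.3)/2 × 1 = 1615.3
  [1→7]: (1442.3+397.0)/2 × 6 = 5517.9
  [7→10]: (397.0+208.3)/2 × 3 = 907.95
  Sum = 8041.15 µg/L·hr
IV tail: 208.3/0.215 = 968.837; AUC_iv,0→∞ = 8041.15 + 968.837 = 9009.987 µg/L·hr
Trapezoidal AUC_0→6.75 (transdermal patch):
  [0→0.25]: (0.0+81.9)/2 × 0.25 = 10.2375
  [0.25→0.75]: (81.9+182.4)/2 × 0.5 = 66.075
  [0.75→1.25]: (182.4+228.8)/2 × 0.5 = 102.8
  [1.25→1.75]: (228.8+244.3)/2 × 0.5 = 118.275
  [1.75→2.75]: (244.3+231.6)/2 × 1 = 237.95
  [2.75→6.75]: (231.6+109.2)/2 × 4 = 681.6
  Sum = 1216.9375 µg/L·hr
transdermal patch tail: 109.2/0.215 = 507.907; AUC_ev,0→∞ = 1216.9375 + 507.907 = 1724.8445 µg/L·hr
F = (AUC_ev/D_ev)/(AUC_iv/D_iv) = (1724.8445/625)/(9009.987/250) = 2.7597512/36.039948 = 0.0766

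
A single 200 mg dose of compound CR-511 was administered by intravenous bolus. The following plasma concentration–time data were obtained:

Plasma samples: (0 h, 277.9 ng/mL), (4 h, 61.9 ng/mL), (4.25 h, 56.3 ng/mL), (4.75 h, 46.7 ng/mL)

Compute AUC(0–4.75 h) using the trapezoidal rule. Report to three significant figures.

AUC = 720 ng/mL·h

Trapezoidal AUC_0→4.75:
  [0→4]: (277.9+61.9)/2 × 4 = 679.6
  [4→4.25]: (61.9+56.3)/2 × 0.25 = 14.775
  [4.25→4.75]: (56.3+46.7)/2 × 0.5 = 25.75
  Sum = 720.125 ng/mL·h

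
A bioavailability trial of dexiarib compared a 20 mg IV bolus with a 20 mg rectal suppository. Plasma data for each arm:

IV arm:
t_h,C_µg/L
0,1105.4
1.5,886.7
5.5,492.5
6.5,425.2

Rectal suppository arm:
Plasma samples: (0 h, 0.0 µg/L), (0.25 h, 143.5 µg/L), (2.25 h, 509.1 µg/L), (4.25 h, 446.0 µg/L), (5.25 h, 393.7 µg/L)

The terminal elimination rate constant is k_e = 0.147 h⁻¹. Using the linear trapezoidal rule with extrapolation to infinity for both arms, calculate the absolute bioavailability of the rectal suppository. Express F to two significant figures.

Trapezoidal AUC_0→6.5 (IV):
  [0→1.5]: (1105.4+886.7)/2 × 1.5 = 1494.075
  [1.5→5.5]: (886.7+492.5)/2 × 4 = 2758.4
  [5.5→6.5]: (492.5+425.2)/2 × 1 = 458.85
  Sum = 4711.325 µg/L·h
IV tail: 425.2/0.147 = 2892.517; AUC_iv,0→∞ = 4711.325 + 2892.517 = 7603.842 µg/L·h
Trapezoidal AUC_0→5.25 (rectal suppository):
  [0→0.25]: (0.0+143.5)/2 × 0.25 = 17.9375
  [0.25→2.25]: (143.5+509.1)/2 × 2 = 652.6
  [2.25→4.25]: (509.1+446.0)/2 × 2 = 955.1
  [4.25→5.25]: (446.0+393.7)/2 × 1 = 419.85
  Sum = 2045.4875 µg/L·h
rectal suppository tail: 393.7/0.147 = 2678.231; AUC_ev,0→∞ = 2045.4875 + 2678.231 = 4723.7185 µg/L·h
F = (AUC_ev/D_ev)/(AUC_iv/D_iv) = (4723.7185/20)/(7603.842/20) = 236.186/380.1921 = 0.6212

F = 0.62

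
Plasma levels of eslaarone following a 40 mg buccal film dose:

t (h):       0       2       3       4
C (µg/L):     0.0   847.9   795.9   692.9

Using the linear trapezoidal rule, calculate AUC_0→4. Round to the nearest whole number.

Trapezoidal AUC_0→4:
  [0→2]: (0.0+847.9)/2 × 2 = 847.9
  [2→3]: (847.9+795.9)/2 × 1 = 821.9
  [3→4]: (795.9+692.9)/2 × 1 = 744.4
  Sum = 2414.2 µg/L·h

AUC = 2414 µg/L·h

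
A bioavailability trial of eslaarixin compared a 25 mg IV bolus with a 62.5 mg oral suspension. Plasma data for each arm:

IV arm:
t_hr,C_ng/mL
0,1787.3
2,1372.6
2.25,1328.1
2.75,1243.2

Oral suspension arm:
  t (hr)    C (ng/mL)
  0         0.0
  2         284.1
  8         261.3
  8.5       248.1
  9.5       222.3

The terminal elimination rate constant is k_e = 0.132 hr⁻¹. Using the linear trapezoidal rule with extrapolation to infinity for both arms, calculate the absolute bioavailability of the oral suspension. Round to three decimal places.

Trapezoidal AUC_0→2.75 (IV):
  [0→2]: (1787.3+1372.6)/2 × 2 = 3159.9
  [2→2.25]: (1372.6+1328.1)/2 × 0.25 = 337.5875
  [2.25→2.75]: (1328.1+1243.2)/2 × 0.5 = 642.825
  Sum = 4140.3125 ng/mL·hr
IV tail: 1243.2/0.132 = 9418.182; AUC_iv,0→∞ = 4140.3125 + 9418.182 = 13558.4945 ng/mL·hr
Trapezoidal AUC_0→9.5 (oral suspension):
  [0→2]: (0.0+284.1)/2 × 2 = 284.1
  [2→8]: (284.1+261.3)/2 × 6 = 1636.2
  [8→8.5]: (261.3+248.1)/2 × 0.5 = 127.35
  [8.5→9.5]: (248.1+222.3)/2 × 1 = 235.2
  Sum = 2282.85 ng/mL·hr
oral suspension tail: 222.3/0.132 = 1684.091; AUC_ev,0→∞ = 2282.85 + 1684.091 = 3966.941 ng/mL·hr
F = (AUC_ev/D_ev)/(AUC_iv/D_iv) = (3966.941/62.5)/(13558.4945/25) = 63.471056/542.33978 = 0.1170

F = 0.117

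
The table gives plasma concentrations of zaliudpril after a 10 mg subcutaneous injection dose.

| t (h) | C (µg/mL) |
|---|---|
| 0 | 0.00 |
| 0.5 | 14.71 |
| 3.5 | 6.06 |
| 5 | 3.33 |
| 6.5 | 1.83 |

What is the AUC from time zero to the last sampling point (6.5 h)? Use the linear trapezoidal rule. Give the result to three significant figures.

AUC = 45.7 µg/mL·h

Trapezoidal AUC_0→6.5:
  [0→0.5]: (0.00+14.71)/2 × 0.5 = 3.6775
  [0.5→3.5]: (14.71+6.06)/2 × 3 = 31.155
  [3.5→5]: (6.06+3.33)/2 × 1.5 = 7.0425
  [5→6.5]: (3.33+1.83)/2 × 1.5 = 3.87
  Sum = 45.745 µg/mL·h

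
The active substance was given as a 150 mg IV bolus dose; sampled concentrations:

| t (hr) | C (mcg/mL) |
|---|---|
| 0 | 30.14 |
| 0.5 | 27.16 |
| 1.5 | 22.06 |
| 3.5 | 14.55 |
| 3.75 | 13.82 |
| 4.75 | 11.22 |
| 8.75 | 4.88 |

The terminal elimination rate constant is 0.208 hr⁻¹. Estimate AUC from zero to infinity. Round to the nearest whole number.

AUC = 147 mcg/mL·hr

Trapezoidal AUC_0→8.75:
  [0→0.5]: (30.14+27.16)/2 × 0.5 = 14.325
  [0.5→1.5]: (27.16+22.06)/2 × 1 = 24.61
  [1.5→3.5]: (22.06+14.55)/2 × 2 = 36.61
  [3.5→3.75]: (14.55+13.82)/2 × 0.25 = 3.54625
  [3.75→4.75]: (13.82+11.22)/2 × 1 = 12.52
  [4.75→8.75]: (11.22+4.88)/2 × 4 = 32.2
  Sum = 123.81125 mcg/mL·hr
Extrapolated tail: C_last / k_e = 4.88 / 0.208 = 23.462
AUC_0→∞ = 123.81125 + 23.462 = 147.27325 mcg/mL·hr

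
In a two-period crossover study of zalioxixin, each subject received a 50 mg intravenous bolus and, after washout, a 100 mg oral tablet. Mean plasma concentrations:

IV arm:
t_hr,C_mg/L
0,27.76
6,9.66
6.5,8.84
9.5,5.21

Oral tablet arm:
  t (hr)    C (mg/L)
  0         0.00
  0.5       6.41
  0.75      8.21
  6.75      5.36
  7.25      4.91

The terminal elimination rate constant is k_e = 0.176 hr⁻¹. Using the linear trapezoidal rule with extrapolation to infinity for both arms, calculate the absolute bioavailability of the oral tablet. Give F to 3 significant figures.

F = 0.223

Trapezoidal AUC_0→9.5 (IV):
  [0→6]: (27.76+9.66)/2 × 6 = 112.26
  [6→6.5]: (9.66+8.84)/2 × 0.5 = 4.625
  [6.5→9.5]: (8.84+5.21)/2 × 3 = 21.075
  Sum = 137.96 mg/L·hr
IV tail: 5.21/0.176 = 29.602; AUC_iv,0→∞ = 137.96 + 29.602 = 167.562 mg/L·hr
Trapezoidal AUC_0→7.25 (oral tablet):
  [0→0.5]: (0.00+6.41)/2 × 0.5 = 1.6025
  [0.5→0.75]: (6.41+8.21)/2 × 0.25 = 1.8275
  [0.75→6.75]: (8.21+5.36)/2 × 6 = 40.71
  [6.75→7.25]: (5.36+4.91)/2 × 0.5 = 2.5675
  Sum = 46.7075 mg/L·hr
oral tablet tail: 4.91/0.176 = 27.898; AUC_ev,0→∞ = 46.7075 + 27.898 = 74.6055 mg/L·hr
F = (AUC_ev/D_ev)/(AUC_iv/D_iv) = (74.6055/100)/(167.562/50) = 0.746055/3.35124 = 0.2226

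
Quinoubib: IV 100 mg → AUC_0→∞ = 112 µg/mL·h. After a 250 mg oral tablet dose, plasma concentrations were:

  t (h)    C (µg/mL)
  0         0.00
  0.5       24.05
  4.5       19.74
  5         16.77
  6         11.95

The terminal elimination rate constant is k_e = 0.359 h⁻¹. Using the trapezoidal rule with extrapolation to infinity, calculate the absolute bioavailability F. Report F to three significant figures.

F = 0.537

Trapezoidal AUC_0→6 (oral tablet):
  [0→0.5]: (0.00+24.05)/2 × 0.5 = 6.0125
  [0.5→4.5]: (24.05+19.74)/2 × 4 = 87.58
  [4.5→5]: (19.74+16.77)/2 × 0.5 = 9.1275
  [5→6]: (16.77+11.95)/2 × 1 = 14.36
  Sum = 117.08 µg/mL·h
Tail: C_last/k_e = 11.95/0.359 = 33.287
AUC_0→∞ (oral tablet) = 117.08 + 33.287 = 150.367 µg/mL·h
F = (AUC_ev/D_ev)/(AUC_iv/D_iv) = (150.367/250)/(112/100) = 0.601468/1.12 = 0.5370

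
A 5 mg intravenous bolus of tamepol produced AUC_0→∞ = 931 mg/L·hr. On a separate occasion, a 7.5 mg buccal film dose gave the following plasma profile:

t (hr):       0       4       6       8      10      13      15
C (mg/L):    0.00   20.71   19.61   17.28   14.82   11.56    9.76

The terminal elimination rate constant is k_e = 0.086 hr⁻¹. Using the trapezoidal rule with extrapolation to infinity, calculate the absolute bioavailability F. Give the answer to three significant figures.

Trapezoidal AUC_0→15 (buccal film):
  [0→4]: (0.00+20.71)/2 × 4 = 41.42
  [4→6]: (20.71+19.61)/2 × 2 = 40.32
  [6→8]: (19.61+17.28)/2 × 2 = 36.89
  [8→10]: (17.28+14.82)/2 × 2 = 32.1
  [10→13]: (14.82+11.56)/2 × 3 = 39.57
  [13→15]: (11.56+9.76)/2 × 2 = 21.32
  Sum = 211.62 mg/L·hr
Tail: C_last/k_e = 9.76/0.086 = 113.488
AUC_0→∞ (buccal film) = 211.62 + 113.488 = 325.108 mg/L·hr
F = (AUC_ev/D_ev)/(AUC_iv/D_iv) = (325.108/7.5)/(931/5) = 43.3477/186.2 = 0.2328

F = 0.233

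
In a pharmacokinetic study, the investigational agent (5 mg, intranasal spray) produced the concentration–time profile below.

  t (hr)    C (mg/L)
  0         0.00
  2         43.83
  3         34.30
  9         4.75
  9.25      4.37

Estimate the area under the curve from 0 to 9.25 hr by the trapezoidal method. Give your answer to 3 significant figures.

Trapezoidal AUC_0→9.25:
  [0→2]: (0.00+43.83)/2 × 2 = 43.83
  [2→3]: (43.83+34.30)/2 × 1 = 39.065
  [3→9]: (34.30+4.75)/2 × 6 = 117.15
  [9→9.25]: (4.75+4.37)/2 × 0.25 = 1.14
  Sum = 201.185 mg/L·hr

AUC = 201 mg/L·hr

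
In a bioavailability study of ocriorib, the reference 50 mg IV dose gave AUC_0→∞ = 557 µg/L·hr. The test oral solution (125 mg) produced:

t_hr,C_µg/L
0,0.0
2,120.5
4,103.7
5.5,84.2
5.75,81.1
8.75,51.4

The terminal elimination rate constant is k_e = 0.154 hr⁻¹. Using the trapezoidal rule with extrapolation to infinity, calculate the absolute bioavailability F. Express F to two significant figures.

Trapezoidal AUC_0→8.75 (oral solution):
  [0→2]: (0.0+120.5)/2 × 2 = 120.5
  [2→4]: (120.5+103.7)/2 × 2 = 224.2
  [4→5.5]: (103.7+84.2)/2 × 1.5 = 140.925
  [5.5→5.75]: (84.2+81.1)/2 × 0.25 = 20.6625
  [5.75→8.75]: (81.1+51.4)/2 × 3 = 198.75
  Sum = 705.0375 µg/L·hr
Tail: C_last/k_e = 51.4/0.154 = 333.766
AUC_0→∞ (oral solution) = 705.0375 + 333.766 = 1038.8035 µg/L·hr
F = (AUC_ev/D_ev)/(AUC_iv/D_iv) = (1038.8035/125)/(557/50) = 8.310428/11.14 = 0.7460

F = 0.75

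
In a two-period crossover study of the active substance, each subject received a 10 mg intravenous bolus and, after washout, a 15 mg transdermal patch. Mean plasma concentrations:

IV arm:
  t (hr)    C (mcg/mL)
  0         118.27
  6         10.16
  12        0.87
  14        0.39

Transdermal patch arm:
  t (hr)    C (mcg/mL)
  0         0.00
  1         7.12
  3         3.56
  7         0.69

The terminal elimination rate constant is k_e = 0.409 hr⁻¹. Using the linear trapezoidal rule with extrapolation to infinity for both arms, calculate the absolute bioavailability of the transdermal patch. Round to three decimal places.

Trapezoidal AUC_0→14 (IV):
  [0→6]: (118.27+10.16)/2 × 6 = 385.29
  [6→12]: (10.16+0.87)/2 × 6 = 33.09
  [12→14]: (0.87+0.39)/2 × 2 = 1.26
  Sum = 419.64 mcg/mL·hr
IV tail: 0.39/0.409 = 0.954; AUC_iv,0→∞ = 419.64 + 0.954 = 420.594 mcg/mL·hr
Trapezoidal AUC_0→7 (transdermal patch):
  [0→1]: (0.00+7.12)/2 × 1 = 3.56
  [1→3]: (7.12+3.56)/2 × 2 = 10.68
  [3→7]: (3.56+0.69)/2 × 4 = 8.5
  Sum = 22.74 mcg/mL·hr
transdermal patch tail: 0.69/0.409 = 1.687; AUC_ev,0→∞ = 22.74 + 1.687 = 24.427 mcg/mL·hr
F = (AUC_ev/D_ev)/(AUC_iv/D_iv) = (24.427/15)/(420.594/10) = 1.62847/42.0594 = 0.0387

F = 0.039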